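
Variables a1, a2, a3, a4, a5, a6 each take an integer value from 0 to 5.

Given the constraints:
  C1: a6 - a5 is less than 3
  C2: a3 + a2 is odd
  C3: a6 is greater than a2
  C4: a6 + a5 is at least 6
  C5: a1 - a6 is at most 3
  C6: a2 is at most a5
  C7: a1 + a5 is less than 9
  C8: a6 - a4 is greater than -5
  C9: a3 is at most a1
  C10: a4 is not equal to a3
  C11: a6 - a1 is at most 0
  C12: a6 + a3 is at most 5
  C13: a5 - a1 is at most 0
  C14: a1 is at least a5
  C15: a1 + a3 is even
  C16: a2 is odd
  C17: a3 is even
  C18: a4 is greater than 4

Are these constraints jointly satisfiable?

Setting (a1, a2, a3, a4, a5, a6) = (4, 1, 0, 5, 3, 3) satisfies everything: constraint 1: a6 - a5 = 0; constraint 4: a6 + a5 = 6; constraint 5: a1 - a6 = 1, and the others follow.

Satisfiable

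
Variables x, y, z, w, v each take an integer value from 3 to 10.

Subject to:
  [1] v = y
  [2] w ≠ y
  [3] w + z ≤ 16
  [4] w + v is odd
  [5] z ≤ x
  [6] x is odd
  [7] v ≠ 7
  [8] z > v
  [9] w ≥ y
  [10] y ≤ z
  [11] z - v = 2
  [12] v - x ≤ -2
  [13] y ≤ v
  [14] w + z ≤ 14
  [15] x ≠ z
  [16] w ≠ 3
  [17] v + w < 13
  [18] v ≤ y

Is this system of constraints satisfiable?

Setting (x, y, z, w, v) = (7, 3, 5, 8, 3) satisfies everything: constraint 3: w + z = 13; constraint 11: z - v = 2, and the others follow.

Satisfiable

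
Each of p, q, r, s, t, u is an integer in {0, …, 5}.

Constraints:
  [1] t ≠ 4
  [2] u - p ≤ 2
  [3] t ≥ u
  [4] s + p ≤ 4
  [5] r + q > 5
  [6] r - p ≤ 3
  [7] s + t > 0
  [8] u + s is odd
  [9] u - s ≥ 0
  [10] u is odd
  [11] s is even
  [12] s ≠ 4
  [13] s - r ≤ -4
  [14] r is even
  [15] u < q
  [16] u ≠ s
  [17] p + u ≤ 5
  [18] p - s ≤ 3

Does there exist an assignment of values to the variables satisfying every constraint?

Satisfiable

Try p = 1, q = 4, r = 4, s = 0, t = 3, u = 1.
Check constraint 2: u - p = 0; constraint 4: s + p = 1. The remaining constraints are straightforward to verify.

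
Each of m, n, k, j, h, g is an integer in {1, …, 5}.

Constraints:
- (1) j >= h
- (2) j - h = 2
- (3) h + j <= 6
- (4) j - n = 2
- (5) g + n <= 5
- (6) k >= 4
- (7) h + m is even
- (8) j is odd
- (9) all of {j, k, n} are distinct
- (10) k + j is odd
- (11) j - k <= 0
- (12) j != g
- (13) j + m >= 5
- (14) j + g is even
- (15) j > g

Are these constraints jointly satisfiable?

Setting (m, n, k, j, h, g) = (3, 1, 4, 3, 1, 1) satisfies everything: constraint 2: j - h = 2; constraint 3: h + j = 4; constraint 4: j - n = 2, and the others follow.

Satisfiable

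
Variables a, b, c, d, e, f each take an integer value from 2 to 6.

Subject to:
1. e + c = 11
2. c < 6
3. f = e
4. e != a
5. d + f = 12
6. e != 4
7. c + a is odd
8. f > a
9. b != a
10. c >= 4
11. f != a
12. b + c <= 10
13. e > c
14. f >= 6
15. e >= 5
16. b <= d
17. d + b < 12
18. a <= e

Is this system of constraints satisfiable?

Setting (a, b, c, d, e, f) = (2, 3, 5, 6, 6, 6) satisfies everything: constraint 1: e + c = 11; constraint 5: d + f = 12, and the others follow.

Satisfiable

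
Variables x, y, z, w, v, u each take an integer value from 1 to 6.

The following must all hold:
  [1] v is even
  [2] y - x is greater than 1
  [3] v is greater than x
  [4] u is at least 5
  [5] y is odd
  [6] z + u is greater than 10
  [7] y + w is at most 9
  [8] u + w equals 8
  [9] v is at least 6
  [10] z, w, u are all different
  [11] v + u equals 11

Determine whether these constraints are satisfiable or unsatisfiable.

The assignment x = 1, y = 5, z = 6, w = 3, v = 6, u = 5 works:
  constraint 2 holds since y - x = 4.
  constraint 6 holds since z + u = 11.
The rest check out directly.

Satisfiable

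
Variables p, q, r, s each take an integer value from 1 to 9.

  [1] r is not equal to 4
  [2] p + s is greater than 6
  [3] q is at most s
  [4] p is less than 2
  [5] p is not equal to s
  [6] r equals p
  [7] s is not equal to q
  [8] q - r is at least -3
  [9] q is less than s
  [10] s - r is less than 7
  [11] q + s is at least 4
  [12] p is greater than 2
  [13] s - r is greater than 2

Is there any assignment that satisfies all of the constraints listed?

From constraint 12: p ≥ 3. From constraint 4: p ≤ 1. But 1 < 3, so no value of p works.

Unsatisfiable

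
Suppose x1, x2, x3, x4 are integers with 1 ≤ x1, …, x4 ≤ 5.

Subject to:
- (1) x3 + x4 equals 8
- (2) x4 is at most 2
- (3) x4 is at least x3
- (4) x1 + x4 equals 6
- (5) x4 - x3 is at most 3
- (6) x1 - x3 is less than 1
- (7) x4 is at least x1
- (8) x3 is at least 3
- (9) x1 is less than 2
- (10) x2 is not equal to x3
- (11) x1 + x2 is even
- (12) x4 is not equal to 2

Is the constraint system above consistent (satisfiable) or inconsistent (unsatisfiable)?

Unsatisfiable

From constraints 3 and 8: x4 ≥ x3 and x3 ≥ 3, so x4 ≥ 3. From constraint 2: x4 ≤ 2. But 2 < 3, so no value of x4 works.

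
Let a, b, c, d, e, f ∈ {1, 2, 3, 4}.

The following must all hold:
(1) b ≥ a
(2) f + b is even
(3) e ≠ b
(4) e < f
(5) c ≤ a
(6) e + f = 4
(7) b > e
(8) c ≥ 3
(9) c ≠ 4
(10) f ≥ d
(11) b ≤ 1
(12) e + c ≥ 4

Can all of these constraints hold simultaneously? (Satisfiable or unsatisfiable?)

From constraints 5 and 8: a ≥ c and c ≥ 3, so a ≥ 3. From constraints 1 and 11: a ≤ b and b ≤ 1, so a ≤ 1. But 1 < 3, so no value of a works.

Unsatisfiable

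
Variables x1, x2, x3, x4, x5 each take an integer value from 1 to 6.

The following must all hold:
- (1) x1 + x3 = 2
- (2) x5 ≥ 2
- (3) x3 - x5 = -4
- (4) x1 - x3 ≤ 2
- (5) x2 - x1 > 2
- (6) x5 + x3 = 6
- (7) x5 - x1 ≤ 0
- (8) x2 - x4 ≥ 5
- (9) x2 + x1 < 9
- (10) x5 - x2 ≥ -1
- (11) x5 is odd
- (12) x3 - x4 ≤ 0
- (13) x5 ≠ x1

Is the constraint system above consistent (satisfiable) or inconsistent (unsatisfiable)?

Unsatisfiable

Constraints 4, 7, 8, 10, and 12 give x4 − x3 ≥ 0, x3 − x1 ≥ -2, x1 − x5 ≥ 0, x5 − x2 ≥ -1, x2 − x4 ≥ 5.
Adding all 5 inequalities: the left sides telescope to 0, and the right sides sum to 0 + (-2) + 0 + (-1) + 5 = 2. So 0 ≥ 2, which is false.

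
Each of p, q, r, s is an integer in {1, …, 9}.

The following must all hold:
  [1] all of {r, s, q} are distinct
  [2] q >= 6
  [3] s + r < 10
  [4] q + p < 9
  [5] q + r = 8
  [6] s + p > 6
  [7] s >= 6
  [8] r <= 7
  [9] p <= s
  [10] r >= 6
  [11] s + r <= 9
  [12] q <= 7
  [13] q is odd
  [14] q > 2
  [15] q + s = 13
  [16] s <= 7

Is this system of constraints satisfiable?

Constraints 2, 7, 8, 10, 12, and 16 confine each of r, s, q to the 2 values {6, 7}.
Constraint 1 requires all 3 of them to be distinct, but only 2 values are available — impossible by the pigeonhole principle.

Unsatisfiable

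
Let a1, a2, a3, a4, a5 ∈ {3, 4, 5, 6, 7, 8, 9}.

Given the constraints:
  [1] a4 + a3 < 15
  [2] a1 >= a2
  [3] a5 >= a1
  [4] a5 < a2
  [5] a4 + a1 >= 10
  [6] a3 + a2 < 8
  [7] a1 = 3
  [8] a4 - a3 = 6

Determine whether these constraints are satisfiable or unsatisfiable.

Unsatisfiable

Constraints 2, 3, and 4 give a5 < a2, a2 ≤ a1, a1 ≤ a5. Chaining: a5 < a2 ≤ a1 ≤ a5, which forces a5 < a5 — impossible.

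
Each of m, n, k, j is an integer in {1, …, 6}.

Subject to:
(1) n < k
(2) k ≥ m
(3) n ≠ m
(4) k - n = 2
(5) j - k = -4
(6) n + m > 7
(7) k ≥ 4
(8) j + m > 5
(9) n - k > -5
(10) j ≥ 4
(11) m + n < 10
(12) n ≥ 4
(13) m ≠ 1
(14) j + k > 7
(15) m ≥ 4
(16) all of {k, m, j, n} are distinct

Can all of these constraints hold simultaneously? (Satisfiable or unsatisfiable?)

Constraints 7, 10, 12, and 15 confine each of k, m, j, n to the 3 values {4, …, 6} (the domain already gives each ≤ 6).
Constraint 16 requires all 4 of them to be distinct, but only 3 values are available — impossible by the pigeonhole principle.

Unsatisfiable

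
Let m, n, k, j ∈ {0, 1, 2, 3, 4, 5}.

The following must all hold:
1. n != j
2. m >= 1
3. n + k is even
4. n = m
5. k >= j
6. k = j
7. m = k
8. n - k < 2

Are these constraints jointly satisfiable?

From constraints 4, 6, and 7, n = m = k = j, so n = j. But constraint 1 says n ≠ j. Contradiction.

Unsatisfiable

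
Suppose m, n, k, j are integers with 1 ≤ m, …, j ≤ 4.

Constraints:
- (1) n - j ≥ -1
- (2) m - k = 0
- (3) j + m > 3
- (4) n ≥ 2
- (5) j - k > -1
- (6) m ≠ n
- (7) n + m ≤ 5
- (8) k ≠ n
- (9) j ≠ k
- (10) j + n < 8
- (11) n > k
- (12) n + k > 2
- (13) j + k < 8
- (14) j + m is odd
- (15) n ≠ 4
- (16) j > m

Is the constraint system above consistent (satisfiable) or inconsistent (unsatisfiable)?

Satisfiable

The assignment m = 2, n = 3, k = 2, j = 3 works:
  constraint 1 holds since n - j = 0.
  constraint 2 holds since m - k = 0.
The rest check out directly.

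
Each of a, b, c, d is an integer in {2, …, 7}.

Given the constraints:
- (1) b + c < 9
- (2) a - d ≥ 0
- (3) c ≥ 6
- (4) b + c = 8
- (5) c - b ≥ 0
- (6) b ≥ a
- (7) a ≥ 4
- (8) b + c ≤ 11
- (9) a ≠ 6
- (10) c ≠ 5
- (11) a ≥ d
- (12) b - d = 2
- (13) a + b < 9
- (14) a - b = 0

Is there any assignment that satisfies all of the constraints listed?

Unsatisfiable

From constraints 6 and 7: b ≥ a ≥ 4. From constraint 3: c ≥ 6. Hence b + c ≥ 10. But constraint 4 requires b + c = 8, and 8 < 10. Contradiction.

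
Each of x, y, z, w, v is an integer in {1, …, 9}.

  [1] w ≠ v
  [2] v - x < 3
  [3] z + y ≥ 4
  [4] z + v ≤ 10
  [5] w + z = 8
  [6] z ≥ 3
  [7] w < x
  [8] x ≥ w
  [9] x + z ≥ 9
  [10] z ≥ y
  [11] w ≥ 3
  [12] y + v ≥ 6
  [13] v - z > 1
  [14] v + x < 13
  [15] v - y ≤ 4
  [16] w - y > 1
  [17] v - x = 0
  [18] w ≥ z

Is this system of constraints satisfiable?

Take x = 6, y = 2, z = 4, w = 4, v = 6. Then constraint 2: v - x = 0; constraint 3: z + y = 6, and every other listed constraint is also met.

Satisfiable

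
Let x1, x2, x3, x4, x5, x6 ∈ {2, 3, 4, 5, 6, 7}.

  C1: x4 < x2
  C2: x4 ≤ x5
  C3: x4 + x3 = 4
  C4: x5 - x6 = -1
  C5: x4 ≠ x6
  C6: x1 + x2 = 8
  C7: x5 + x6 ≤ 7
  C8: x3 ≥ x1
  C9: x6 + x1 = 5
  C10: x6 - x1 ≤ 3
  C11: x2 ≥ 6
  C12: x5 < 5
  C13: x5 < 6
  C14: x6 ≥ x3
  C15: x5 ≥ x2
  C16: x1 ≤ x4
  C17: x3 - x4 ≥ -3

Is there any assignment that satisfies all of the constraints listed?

Unsatisfiable

From constraints 11 and 15: x5 ≥ x2 and x2 ≥ 6, so x5 ≥ 6. From constraint 13: x5 ≤ 5. But 5 < 6, so no value of x5 works.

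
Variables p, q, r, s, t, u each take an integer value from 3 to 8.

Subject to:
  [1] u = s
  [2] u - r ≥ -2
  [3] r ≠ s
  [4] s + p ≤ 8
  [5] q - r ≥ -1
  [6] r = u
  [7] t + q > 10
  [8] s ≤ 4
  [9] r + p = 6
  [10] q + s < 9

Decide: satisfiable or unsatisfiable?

Unsatisfiable

From constraints 1 and 6, r = u = s, so r = s. But constraint 3 says r ≠ s. Contradiction.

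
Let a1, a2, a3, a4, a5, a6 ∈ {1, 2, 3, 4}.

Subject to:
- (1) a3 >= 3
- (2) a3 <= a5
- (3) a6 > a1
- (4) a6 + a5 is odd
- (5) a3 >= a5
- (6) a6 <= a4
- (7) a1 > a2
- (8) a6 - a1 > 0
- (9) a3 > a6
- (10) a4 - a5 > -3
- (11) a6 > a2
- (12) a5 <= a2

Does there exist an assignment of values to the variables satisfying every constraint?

Constraints 2, 3, 7, 9, and 12 give a2 < a1, a1 < a6, a6 < a3, a3 ≤ a5, a5 ≤ a2. Chaining: a2 < a1 < a6 < a3 ≤ a5 ≤ a2, which forces a2 < a2 — impossible.

Unsatisfiable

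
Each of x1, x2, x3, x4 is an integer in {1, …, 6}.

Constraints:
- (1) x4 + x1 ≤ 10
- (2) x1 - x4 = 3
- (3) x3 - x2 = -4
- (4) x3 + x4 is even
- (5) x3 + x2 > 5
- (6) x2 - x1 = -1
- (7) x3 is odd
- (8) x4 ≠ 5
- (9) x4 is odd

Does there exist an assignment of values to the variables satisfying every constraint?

Satisfiable

Take x1 = 6, x2 = 5, x3 = 1, x4 = 3. Then constraint 1: x4 + x1 = 9; constraint 2: x1 - x4 = 3; constraint 3: x3 - x2 = -4, and every other listed constraint is also met.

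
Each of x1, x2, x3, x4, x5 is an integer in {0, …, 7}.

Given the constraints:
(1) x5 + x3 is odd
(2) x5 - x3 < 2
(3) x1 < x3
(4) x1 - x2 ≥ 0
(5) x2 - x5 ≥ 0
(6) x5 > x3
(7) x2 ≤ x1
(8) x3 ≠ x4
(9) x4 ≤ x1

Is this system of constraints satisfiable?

Constraints 3, 4, 5, and 6 give x2 ≤ x1, x1 < x3, x3 < x5, x5 ≤ x2. Chaining: x2 ≤ x1 < x3 < x5 ≤ x2, which forces x2 < x2 — impossible.

Unsatisfiable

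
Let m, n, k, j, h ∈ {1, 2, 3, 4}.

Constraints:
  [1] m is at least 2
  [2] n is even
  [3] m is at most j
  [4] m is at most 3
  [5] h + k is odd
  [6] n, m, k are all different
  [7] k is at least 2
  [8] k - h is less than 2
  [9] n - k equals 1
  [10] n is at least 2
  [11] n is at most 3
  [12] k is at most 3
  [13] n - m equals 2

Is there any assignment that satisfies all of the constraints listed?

Unsatisfiable

Constraints 1, 4, 7, 10, 11, and 12 confine each of n, m, k to the 2 values {2, 3}.
Constraint 6 requires all 3 of them to be distinct, but only 2 values are available — impossible by the pigeonhole principle.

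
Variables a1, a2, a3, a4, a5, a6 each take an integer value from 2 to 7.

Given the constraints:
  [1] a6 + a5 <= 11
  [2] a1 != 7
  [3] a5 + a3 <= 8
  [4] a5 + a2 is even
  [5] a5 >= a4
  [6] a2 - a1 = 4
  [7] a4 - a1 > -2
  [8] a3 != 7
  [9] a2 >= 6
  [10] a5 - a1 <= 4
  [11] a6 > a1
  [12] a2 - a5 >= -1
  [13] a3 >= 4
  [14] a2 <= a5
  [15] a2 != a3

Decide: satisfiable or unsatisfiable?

Unsatisfiable

From constraints 9 and 14: a5 ≥ a2 ≥ 6. From constraint 13: a3 ≥ 4. Hence a5 + a3 ≥ 10. But constraint 3 requires a5 + a3 ≤ 8, and 8 < 10. Contradiction.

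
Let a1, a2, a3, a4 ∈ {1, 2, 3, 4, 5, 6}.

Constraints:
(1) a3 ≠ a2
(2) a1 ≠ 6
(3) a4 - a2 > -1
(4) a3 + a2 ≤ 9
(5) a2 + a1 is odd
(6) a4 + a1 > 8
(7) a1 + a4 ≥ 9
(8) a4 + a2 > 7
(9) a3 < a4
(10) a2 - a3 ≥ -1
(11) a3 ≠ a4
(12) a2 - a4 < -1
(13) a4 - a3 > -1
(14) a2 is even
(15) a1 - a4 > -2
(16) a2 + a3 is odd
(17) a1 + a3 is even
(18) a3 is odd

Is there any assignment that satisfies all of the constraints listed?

Satisfiable

The assignment a1 = 5, a2 = 4, a3 = 5, a4 = 6 works:
  constraint 3 holds since a4 - a2 = 2.
  constraint 4 holds since a3 + a2 = 9.
  constraint 6 holds since a4 + a1 = 11.
The rest check out directly.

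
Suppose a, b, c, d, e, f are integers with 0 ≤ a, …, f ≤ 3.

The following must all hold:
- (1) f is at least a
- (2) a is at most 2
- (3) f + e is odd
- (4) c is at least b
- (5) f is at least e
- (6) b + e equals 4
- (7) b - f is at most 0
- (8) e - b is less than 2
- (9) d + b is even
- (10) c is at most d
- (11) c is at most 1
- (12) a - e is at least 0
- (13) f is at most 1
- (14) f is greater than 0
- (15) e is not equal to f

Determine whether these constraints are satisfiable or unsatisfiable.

From constraints 4 and 11: b ≤ c ≤ 1. From constraints 5 and 13: e ≤ f ≤ 1. Hence b + e ≤ 2. But constraint 6 requires b + e = 4, and 4 > 2. Contradiction.

Unsatisfiable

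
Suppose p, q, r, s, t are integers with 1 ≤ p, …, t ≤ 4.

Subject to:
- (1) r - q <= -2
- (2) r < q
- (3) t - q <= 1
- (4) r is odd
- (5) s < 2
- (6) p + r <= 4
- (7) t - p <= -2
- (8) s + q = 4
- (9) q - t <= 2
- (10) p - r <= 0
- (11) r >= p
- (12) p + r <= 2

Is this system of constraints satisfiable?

Constraints 1, 7, 9, and 10 give t − q ≥ -2, q − r ≥ 2, r − p ≥ 0, p − t ≥ 2.
Adding all 4 inequalities: the left sides telescope to 0, and the right sides sum to (-2) + 2 + 0 + 2 = 2. So 0 ≥ 2, which is false.

Unsatisfiable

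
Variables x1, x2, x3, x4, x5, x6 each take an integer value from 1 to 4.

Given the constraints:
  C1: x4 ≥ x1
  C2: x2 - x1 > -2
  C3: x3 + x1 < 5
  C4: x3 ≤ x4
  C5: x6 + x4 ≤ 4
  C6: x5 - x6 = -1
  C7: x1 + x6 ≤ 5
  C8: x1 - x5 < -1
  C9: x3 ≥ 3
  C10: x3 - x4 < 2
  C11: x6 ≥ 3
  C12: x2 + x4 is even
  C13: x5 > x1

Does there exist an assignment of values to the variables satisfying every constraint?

From constraint 11: x6 ≥ 3. From constraints 4 and 9: x4 ≥ x3 ≥ 3. Hence x6 + x4 ≥ 6. But constraint 5 requires x6 + x4 ≤ 4, and 4 < 6. Contradiction.

Unsatisfiable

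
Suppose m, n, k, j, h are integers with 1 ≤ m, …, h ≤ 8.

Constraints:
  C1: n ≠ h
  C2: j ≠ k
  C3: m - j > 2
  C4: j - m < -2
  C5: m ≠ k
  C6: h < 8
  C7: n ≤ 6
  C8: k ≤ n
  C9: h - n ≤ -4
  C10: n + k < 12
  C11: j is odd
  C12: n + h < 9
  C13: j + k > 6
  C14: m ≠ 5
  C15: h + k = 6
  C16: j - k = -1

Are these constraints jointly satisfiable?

Try m = 6, n = 6, k = 4, j = 3, h = 2.
Check constraint 3: m - j = 3; constraint 4: j - m = -3; constraint 9: h - n = -4. The remaining constraints are straightforward to verify.

Satisfiable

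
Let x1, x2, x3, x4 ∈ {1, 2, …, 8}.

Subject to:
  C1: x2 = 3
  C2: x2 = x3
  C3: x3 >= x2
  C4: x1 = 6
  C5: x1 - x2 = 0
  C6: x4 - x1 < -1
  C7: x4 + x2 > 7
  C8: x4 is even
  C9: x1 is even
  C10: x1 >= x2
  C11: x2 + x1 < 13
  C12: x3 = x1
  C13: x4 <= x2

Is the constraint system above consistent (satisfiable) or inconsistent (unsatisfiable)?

Unsatisfiable

Constraint 1 fixes x2 = 3 and constraint 4 fixes x1 = 6. Constraints 2 and 12 give x2 = x3 = x1, so x2 = x1. But 3 ≠ 6 — contradiction.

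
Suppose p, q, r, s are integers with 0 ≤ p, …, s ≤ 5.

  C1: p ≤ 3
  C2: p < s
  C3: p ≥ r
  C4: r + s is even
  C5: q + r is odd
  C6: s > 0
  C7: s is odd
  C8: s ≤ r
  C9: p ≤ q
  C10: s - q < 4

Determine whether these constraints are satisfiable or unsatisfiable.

Unsatisfiable

Constraints 2, 3, and 8 give s ≤ r, r ≤ p, p < s. Chaining: s ≤ r ≤ p < s, which forces s < s — impossible.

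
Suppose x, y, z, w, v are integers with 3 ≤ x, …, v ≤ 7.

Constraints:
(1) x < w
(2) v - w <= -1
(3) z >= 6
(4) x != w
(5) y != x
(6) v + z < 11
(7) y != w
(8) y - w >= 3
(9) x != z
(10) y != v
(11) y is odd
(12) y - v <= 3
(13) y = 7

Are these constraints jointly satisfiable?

Constraints 2, 8, and 12 give w − v ≥ 1, v − y ≥ -3, y − w ≥ 3.
Adding all 3 inequalities: the left sides telescope to 0, and the right sides sum to 1 + (-3) + 3 = 1. So 0 ≥ 1, which is false.

Unsatisfiable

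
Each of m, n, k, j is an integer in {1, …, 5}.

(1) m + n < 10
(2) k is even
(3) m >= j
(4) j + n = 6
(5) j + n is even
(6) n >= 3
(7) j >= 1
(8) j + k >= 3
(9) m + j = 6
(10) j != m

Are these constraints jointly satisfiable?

The assignment m = 4, n = 4, k = 2, j = 2 works:
  constraint 1 holds since m + n = 8.
  constraint 4 holds since j + n = 6.
The rest check out directly.

Satisfiable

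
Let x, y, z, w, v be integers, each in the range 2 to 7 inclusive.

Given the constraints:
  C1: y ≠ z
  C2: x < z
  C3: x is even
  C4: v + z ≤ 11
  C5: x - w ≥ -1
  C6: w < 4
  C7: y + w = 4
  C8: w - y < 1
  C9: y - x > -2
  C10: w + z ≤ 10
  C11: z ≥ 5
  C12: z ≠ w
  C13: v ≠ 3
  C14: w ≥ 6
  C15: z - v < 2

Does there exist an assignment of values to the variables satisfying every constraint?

Unsatisfiable

From constraint 14: w ≥ 6. From constraint 11: z ≥ 5. Hence w + z ≥ 11. But constraint 10 requires w + z ≤ 10, and 10 < 11. Contradiction.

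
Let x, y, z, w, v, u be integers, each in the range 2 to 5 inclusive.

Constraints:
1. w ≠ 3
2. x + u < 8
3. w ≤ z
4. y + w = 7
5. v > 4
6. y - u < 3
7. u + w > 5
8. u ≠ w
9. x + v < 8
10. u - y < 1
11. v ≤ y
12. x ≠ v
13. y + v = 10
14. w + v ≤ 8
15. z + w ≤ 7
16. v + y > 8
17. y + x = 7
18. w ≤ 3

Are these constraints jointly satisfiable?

Satisfiable

One satisfying assignment is x = 2, y = 5, z = 2, w = 2, v = 5, u = 4.
For the less obvious constraints — constraint 2: x + u = 6; constraint 4: y + w = 7; constraint 6: y - u = 1 — and the others hold by inspection.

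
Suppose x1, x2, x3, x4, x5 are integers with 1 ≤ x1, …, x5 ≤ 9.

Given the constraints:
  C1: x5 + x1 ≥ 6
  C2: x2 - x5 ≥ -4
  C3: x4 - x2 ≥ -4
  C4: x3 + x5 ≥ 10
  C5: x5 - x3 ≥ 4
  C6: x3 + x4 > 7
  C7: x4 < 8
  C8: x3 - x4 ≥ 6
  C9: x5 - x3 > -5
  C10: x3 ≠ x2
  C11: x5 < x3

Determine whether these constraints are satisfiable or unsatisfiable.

Unsatisfiable

Constraints 2, 3, 5, and 8 give x4 − x2 ≥ -4, x2 − x5 ≥ -4, x5 − x3 ≥ 4, x3 − x4 ≥ 6.
Adding all 4 inequalities: the left sides telescope to 0, and the right sides sum to (-4) + (-4) + 4 + 6 = 2. So 0 ≥ 2, which is false.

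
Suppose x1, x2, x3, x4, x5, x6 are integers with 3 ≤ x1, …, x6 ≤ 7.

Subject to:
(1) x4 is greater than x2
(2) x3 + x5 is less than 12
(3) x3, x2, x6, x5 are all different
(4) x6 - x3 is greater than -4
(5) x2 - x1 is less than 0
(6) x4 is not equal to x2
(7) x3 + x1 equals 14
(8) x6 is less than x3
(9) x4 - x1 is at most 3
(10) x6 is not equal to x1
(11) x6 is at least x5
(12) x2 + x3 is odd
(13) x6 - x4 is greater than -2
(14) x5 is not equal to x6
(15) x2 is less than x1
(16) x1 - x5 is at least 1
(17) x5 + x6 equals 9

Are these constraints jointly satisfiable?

Satisfiable

Try x1 = 7, x2 = 4, x3 = 7, x4 = 7, x5 = 3, x6 = 6.
Check constraint 2: x3 + x5 = 10; constraint 4: x6 - x3 = -1. The remaining constraints are straightforward to verify.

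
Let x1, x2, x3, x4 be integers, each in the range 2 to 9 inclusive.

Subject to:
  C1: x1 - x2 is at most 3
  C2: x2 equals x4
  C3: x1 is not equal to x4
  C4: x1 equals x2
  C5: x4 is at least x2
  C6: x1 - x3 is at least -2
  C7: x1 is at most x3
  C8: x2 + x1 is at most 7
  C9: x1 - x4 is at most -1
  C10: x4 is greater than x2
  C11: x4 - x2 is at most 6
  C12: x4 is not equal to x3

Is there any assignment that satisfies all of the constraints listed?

Unsatisfiable

From constraints 2 and 4, x1 = x2 = x4, so x1 = x4. But constraint 3 says x1 ≠ x4. Contradiction.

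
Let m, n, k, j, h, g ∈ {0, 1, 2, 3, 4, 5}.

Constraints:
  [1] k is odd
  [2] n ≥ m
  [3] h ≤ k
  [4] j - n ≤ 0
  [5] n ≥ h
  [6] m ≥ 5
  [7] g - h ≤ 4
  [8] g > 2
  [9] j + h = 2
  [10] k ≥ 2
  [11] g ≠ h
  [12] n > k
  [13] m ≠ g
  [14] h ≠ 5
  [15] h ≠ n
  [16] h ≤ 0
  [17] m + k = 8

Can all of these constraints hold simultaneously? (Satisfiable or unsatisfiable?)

Satisfiable

Try m = 5, n = 5, k = 3, j = 2, h = 0, g = 3.
Check constraint 4: j - n = -3; constraint 7: g - h = 3. The remaining constraints are straightforward to verify.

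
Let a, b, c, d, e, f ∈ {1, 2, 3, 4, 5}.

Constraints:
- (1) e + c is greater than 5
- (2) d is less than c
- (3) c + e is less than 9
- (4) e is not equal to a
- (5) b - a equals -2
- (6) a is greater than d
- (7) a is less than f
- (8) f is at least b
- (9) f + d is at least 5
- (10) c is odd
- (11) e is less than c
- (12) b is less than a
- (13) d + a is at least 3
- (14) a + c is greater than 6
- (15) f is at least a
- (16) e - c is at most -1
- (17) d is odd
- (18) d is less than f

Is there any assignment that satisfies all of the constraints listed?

One satisfying assignment is a = 4, b = 2, c = 5, d = 1, e = 1, f = 5.
For the less obvious constraints — constraint 1: e + c = 6; constraint 3: c + e = 6 — and the others hold by inspection.

Satisfiable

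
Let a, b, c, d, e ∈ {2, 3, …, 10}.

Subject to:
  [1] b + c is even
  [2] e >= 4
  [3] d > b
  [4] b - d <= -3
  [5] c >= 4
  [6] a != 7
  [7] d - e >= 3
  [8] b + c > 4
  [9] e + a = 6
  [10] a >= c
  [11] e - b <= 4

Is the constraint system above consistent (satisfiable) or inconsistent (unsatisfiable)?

From constraint 2: e ≥ 4. From constraints 5 and 10: a ≥ c ≥ 4. Hence e + a ≥ 8. But constraint 9 requires e + a = 6, and 6 < 8. Contradiction.

Unsatisfiable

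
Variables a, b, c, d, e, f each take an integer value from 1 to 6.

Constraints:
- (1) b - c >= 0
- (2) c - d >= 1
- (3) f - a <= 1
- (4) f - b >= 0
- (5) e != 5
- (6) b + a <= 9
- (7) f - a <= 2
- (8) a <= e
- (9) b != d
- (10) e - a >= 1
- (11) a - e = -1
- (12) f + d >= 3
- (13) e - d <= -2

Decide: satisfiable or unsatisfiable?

Constraints 1, 2, 4, 7, 10, and 13 give b − c ≥ 0, c − d ≥ 1, d − e ≥ 2, e − a ≥ 1, a − f ≥ -2, f − b ≥ 0.
Adding all 6 inequalities: the left sides telescope to 0, and the right sides sum to 0 + 1 + 2 + 1 + (-2) + 0 = 2. So 0 ≥ 2, which is false.

Unsatisfiable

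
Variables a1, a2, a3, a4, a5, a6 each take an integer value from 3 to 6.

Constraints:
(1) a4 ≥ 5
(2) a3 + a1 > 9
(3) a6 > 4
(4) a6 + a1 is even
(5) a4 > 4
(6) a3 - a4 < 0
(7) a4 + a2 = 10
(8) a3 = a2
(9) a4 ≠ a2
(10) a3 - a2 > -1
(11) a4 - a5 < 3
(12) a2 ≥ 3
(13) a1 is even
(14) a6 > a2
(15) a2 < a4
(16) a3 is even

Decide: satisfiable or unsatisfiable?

Satisfiable

Try a1 = 6, a2 = 4, a3 = 4, a4 = 6, a5 = 6, a6 = 6.
Check constraint 2: a3 + a1 = 10; constraint 6: a3 - a4 = -2. The remaining constraints are straightforward to verify.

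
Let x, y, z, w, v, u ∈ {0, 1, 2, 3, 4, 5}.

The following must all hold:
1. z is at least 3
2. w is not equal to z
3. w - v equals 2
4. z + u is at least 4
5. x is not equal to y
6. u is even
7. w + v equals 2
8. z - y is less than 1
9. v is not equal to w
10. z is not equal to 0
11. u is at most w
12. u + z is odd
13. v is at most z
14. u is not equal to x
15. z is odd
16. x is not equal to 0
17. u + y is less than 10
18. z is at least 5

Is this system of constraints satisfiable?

Satisfiable

One satisfying assignment is x = 1, y = 5, z = 5, w = 2, v = 0, u = 2.
For the less obvious constraints — constraint 3: w - v = 2; constraint 4: z + u = 7 — and the others hold by inspection.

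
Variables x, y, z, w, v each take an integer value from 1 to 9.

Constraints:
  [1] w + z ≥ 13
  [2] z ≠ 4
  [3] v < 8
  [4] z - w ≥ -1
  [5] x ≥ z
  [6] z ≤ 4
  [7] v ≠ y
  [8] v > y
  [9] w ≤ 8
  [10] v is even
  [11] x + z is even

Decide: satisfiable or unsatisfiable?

Unsatisfiable

From constraint 9: w ≤ 8. From constraint 6: z ≤ 4. Hence w + z ≤ 12. But constraint 1 requires w + z ≥ 13, and 13 > 12. Contradiction.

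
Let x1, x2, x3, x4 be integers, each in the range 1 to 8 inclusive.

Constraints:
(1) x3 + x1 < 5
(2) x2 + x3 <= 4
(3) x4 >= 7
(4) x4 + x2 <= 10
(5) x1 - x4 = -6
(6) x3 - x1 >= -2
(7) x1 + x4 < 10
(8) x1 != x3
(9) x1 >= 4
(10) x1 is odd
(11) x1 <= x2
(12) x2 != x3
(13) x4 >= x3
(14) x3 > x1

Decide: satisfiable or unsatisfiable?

From constraint 3: x4 ≥ 7. From constraints 9 and 11: x2 ≥ x1 ≥ 4. Hence x4 + x2 ≥ 11. But constraint 4 requires x4 + x2 ≤ 10, and 10 < 11. Contradiction.

Unsatisfiable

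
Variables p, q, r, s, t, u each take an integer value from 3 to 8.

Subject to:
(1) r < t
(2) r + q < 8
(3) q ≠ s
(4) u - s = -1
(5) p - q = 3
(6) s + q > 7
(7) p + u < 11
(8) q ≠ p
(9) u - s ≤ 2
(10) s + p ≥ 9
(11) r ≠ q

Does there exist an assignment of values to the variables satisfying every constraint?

Setting (p, q, r, s, t, u) = (6, 3, 4, 5, 6, 4) satisfies everything: constraint 2: r + q = 7; constraint 4: u - s = -1; constraint 5: p - q = 3, and the others follow.

Satisfiable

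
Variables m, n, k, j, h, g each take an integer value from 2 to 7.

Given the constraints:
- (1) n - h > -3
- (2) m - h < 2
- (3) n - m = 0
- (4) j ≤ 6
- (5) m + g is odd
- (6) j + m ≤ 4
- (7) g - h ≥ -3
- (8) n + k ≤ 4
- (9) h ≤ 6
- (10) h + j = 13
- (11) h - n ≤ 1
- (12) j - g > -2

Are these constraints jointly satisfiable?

Unsatisfiable

From constraint 9: h ≤ 6. From constraint 4: j ≤ 6. Hence h + j ≤ 12. But constraint 10 requires h + j = 13, and 13 > 12. Contradiction.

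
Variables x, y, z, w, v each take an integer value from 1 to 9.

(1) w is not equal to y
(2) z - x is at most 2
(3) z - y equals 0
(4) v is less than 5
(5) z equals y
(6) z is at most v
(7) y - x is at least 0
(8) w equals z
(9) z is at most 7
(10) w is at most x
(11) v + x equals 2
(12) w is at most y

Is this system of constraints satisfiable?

Unsatisfiable

From constraints 5 and 8, w = z = y, so w = y. But constraint 1 says w ≠ y. Contradiction.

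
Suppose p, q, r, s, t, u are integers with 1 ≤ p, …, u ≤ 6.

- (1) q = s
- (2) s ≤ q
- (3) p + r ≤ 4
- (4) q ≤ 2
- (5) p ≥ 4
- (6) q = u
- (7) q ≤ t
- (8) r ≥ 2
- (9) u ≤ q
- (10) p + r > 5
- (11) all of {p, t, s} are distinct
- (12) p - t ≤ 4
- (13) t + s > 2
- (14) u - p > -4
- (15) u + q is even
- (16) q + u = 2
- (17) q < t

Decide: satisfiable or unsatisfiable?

From constraint 5: p ≥ 4. From constraint 8: r ≥ 2. Hence p + r ≥ 6. But constraint 3 requires p + r ≤ 4, and 4 < 6. Contradiction.

Unsatisfiable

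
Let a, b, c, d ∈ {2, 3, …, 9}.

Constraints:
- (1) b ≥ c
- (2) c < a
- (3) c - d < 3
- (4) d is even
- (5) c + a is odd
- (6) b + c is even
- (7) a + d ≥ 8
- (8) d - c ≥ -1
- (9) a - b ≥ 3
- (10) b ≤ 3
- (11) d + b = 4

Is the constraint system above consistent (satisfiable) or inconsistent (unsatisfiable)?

Satisfiable

The assignment a = 7, b = 2, c = 2, d = 2 works:
  constraint 3 holds since c - d = 0.
  constraint 7 holds since a + d = 9.
The rest check out directly.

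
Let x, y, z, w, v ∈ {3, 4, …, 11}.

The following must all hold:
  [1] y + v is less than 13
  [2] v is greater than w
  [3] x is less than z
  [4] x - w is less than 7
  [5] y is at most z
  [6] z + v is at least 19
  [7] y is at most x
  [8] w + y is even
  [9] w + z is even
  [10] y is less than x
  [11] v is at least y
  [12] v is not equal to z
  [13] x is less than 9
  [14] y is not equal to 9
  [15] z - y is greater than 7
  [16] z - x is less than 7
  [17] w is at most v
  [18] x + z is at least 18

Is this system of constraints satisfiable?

Satisfiable

One satisfying assignment is x = 7, y = 3, z = 11, w = 3, v = 9.
For the less obvious constraints — constraint 1: y + v = 12; constraint 4: x - w = 4; constraint 6: z + v = 20 — and the others hold by inspection.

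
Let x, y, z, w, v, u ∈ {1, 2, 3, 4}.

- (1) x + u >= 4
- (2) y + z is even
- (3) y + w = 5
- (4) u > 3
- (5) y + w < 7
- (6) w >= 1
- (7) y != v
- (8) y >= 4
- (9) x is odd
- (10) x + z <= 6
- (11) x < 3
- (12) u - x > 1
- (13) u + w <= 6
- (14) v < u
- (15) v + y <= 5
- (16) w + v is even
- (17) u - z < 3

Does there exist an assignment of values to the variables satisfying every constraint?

Satisfiable

Setting (x, y, z, w, v, u) = (1, 4, 2, 1, 1, 4) satisfies everything: constraint 1: x + u = 5; constraint 3: y + w = 5, and the others follow.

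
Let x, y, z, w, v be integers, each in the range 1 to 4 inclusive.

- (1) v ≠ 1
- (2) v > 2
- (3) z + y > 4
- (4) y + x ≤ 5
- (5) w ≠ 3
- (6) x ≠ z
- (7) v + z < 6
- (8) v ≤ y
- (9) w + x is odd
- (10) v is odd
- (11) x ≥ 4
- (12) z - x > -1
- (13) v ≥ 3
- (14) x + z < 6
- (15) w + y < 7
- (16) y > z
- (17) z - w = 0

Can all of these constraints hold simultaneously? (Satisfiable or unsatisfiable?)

Unsatisfiable

From constraints 8 and 13: y ≥ v ≥ 3. From constraint 11: x ≥ 4. Hence y + x ≥ 7. But constraint 4 requires y + x ≤ 5, and 5 < 7. Contradiction.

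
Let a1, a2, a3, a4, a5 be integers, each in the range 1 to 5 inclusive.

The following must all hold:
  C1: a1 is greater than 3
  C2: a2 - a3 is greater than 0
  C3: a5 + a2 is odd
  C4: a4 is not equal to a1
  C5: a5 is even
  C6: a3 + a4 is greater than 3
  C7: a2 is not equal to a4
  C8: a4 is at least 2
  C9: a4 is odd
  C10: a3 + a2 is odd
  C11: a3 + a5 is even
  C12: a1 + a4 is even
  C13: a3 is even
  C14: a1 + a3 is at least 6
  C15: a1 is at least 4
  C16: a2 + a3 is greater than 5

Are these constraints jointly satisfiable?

Take a1 = 5, a2 = 5, a3 = 2, a4 = 3, a5 = 2. Then constraint 2: a2 - a3 = 3; constraint 6: a3 + a4 = 5, and every other listed constraint is also met.

Satisfiable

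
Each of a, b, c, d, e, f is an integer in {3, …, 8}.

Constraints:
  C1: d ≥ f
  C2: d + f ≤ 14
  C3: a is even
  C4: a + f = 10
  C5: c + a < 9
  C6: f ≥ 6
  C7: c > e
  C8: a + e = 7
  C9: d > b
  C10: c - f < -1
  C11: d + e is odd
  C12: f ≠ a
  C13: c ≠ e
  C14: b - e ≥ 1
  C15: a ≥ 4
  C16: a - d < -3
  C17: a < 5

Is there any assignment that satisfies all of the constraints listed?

The assignment a = 4, b = 6, c = 4, d = 8, e = 3, f = 6 works:
  constraint 2 holds since d + f = 14.
  constraint 4 holds since a + f = 10.
  constraint 5 holds since c + a = 8.
The rest check out directly.

Satisfiable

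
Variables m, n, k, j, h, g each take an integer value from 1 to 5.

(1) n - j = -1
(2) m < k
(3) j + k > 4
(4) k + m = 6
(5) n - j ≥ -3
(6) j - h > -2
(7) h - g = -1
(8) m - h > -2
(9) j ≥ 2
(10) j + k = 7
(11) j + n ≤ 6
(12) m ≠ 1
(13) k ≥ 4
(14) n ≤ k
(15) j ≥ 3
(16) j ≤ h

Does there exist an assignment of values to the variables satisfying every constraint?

Satisfiable

Take m = 2, n = 2, k = 4, j = 3, h = 3, g = 4. Then constraint 1: n - j = -1; constraint 3: j + k = 7, and every other listed constraint is also met.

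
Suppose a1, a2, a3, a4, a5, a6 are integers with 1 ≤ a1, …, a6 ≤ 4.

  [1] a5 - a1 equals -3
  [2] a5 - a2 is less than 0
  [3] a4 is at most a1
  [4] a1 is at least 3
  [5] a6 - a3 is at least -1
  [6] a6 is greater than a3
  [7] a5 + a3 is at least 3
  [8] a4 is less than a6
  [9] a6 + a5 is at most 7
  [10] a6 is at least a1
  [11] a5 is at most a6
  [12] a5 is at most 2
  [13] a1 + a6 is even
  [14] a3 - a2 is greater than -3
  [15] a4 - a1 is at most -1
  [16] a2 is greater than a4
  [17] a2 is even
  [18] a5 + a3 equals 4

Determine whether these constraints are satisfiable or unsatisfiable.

Satisfiable

Take a1 = 4, a2 = 4, a3 = 3, a4 = 2, a5 = 1, a6 = 4. Then constraint 1: a5 - a1 = -3; constraint 2: a5 - a2 = -3; constraint 5: a6 - a3 = 1, and every other listed constraint is also met.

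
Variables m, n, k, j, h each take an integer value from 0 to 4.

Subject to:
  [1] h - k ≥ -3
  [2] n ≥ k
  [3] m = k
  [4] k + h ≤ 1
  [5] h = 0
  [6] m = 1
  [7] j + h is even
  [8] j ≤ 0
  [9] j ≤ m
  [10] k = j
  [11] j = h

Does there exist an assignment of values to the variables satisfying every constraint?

Constraint 6 fixes m = 1 and constraint 5 fixes h = 0. Constraints 3, 10, and 11 give m = k = j = h, so m = h. But 1 ≠ 0 — contradiction.

Unsatisfiable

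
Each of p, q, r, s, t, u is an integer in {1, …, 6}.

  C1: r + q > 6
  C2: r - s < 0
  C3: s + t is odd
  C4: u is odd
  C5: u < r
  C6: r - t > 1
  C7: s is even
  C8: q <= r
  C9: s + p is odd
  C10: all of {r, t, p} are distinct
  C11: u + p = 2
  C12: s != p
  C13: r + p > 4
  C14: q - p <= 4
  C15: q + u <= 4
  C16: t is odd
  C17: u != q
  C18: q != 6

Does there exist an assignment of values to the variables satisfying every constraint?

Satisfiable

One satisfying assignment is p = 1, q = 3, r = 5, s = 6, t = 3, u = 1.
For the less obvious constraints — constraint 1: r + q = 8; constraint 2: r - s = -1 — and the others hold by inspection.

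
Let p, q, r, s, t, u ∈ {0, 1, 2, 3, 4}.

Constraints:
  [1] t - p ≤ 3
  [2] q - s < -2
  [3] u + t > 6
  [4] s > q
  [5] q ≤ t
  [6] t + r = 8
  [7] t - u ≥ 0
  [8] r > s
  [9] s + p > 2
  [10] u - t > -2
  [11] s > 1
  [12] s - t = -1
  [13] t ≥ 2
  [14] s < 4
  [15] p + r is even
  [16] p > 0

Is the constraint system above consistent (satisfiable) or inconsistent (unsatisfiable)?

Take p = 2, q = 0, r = 4, s = 3, t = 4, u = 4. Then constraint 1: t - p = 2; constraint 2: q - s = -3, and every other listed constraint is also met.

Satisfiable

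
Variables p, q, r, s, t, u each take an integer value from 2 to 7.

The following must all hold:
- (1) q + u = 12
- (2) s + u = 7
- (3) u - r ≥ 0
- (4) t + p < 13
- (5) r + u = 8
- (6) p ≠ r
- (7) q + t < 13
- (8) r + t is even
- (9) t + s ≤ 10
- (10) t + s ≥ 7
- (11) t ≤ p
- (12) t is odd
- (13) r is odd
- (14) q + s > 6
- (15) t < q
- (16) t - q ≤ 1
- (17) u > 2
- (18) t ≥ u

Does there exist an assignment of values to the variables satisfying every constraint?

One satisfying assignment is p = 5, q = 7, r = 3, s = 2, t = 5, u = 5.
For the less obvious constraints — constraint 1: q + u = 12; constraint 2: s + u = 7 — and the others hold by inspection.

Satisfiable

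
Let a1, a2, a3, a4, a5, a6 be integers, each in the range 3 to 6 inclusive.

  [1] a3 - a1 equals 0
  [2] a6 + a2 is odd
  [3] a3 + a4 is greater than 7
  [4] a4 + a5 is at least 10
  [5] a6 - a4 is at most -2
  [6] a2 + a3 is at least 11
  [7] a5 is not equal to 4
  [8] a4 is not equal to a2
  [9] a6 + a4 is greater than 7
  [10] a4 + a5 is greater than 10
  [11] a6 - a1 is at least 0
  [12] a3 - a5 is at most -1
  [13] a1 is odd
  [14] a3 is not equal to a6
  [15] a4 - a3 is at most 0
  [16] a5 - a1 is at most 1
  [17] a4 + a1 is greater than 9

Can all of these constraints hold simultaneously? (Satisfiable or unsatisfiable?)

Constraints 5, 11, 12, 15, and 16 give a4 − a6 ≥ 2, a6 − a1 ≥ 0, a1 − a5 ≥ -1, a5 − a3 ≥ 1, a3 − a4 ≥ 0.
Adding all 5 inequalities: the left sides telescope to 0, and the right sides sum to 2 + 0 + (-1) + 1 + 0 = 2. So 0 ≥ 2, which is false.

Unsatisfiable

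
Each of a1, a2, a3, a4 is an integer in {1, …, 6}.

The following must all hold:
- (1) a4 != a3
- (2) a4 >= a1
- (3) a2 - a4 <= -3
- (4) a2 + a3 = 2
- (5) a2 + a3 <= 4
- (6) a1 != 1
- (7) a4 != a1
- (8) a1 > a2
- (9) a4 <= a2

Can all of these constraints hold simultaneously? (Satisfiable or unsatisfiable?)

Constraints 2, 8, and 9 give a1 ≤ a4, a4 ≤ a2, a2 < a1. Chaining: a1 ≤ a4 ≤ a2 < a1, which forces a1 < a1 — impossible.

Unsatisfiable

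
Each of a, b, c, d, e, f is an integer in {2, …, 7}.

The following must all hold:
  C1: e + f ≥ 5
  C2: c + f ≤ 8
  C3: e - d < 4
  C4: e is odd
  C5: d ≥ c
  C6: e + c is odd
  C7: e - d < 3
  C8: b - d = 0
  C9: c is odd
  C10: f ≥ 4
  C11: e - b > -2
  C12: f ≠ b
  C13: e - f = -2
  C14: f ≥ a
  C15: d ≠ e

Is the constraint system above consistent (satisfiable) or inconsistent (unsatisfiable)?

Constraint 4 makes e odd and constraint 9 makes c odd, so e + c must be even. Constraint 6 says e + c is odd — contradiction.

Unsatisfiable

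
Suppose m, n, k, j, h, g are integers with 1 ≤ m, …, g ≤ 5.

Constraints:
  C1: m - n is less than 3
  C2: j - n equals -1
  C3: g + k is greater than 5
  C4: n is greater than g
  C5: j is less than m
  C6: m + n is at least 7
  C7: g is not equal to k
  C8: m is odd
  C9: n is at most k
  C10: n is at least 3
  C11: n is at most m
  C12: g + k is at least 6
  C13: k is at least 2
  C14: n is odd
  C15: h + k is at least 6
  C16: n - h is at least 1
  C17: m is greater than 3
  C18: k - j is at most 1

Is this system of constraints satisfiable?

Satisfiable

One satisfying assignment is m = 5, n = 5, k = 5, j = 4, h = 4, g = 3.
For the less obvious constraints — constraint 1: m - n = 0; constraint 2: j - n = -1; constraint 3: g + k = 8 — and the others hold by inspection.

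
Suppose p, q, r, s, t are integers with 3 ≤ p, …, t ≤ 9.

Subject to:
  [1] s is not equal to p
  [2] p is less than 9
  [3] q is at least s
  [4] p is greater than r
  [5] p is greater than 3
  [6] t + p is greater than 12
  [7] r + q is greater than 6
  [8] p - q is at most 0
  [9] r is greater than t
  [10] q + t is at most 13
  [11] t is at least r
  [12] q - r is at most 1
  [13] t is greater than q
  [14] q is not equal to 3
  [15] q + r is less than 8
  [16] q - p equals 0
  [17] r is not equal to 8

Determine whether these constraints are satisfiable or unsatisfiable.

Constraints 4, 8, 9, and 13 give q < t, t < r, r < p, p ≤ q. Chaining: q < t < r < p ≤ q, which forces q < q — impossible.

Unsatisfiable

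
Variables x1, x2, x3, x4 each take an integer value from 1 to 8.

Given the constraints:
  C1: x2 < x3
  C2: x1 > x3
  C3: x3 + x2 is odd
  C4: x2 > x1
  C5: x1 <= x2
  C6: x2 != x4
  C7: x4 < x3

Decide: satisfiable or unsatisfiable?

Unsatisfiable

Constraints 1, 2, and 4 give x2 < x3, x3 < x1, x1 < x2. Chaining: x2 < x3 < x1 < x2, which forces x2 < x2 — impossible.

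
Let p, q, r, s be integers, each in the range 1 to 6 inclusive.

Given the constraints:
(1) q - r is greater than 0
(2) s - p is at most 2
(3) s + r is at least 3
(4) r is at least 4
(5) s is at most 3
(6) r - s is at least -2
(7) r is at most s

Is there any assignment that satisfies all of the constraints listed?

From constraint 4: r ≥ 4. From constraints 5 and 7: r ≤ s and s ≤ 3, so r ≤ 3. But 3 < 4, so no value of r works.

Unsatisfiable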